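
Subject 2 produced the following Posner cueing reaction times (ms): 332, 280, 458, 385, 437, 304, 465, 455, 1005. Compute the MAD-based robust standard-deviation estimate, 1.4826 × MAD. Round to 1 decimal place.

77.1 ms

Sorted: 280, 304, 332, 385, 437, 455, 458, 465, 1005 → median = 437
|x − 437| sorted: 0, 18, 21, 28, 52, 105, 133, 157, 568 → MAD = 52
Robust SD ≈ 1.4826 × 52 = 77.095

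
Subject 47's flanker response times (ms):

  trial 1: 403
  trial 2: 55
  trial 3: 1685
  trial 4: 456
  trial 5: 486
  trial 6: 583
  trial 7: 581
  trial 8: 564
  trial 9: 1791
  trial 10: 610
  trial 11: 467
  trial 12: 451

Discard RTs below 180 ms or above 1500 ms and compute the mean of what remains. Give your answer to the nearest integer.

511 ms

Excluded: 55, 1685, 1791
Retained (n=9): Σ = 4601
Mean = 4601/9 = 511.2222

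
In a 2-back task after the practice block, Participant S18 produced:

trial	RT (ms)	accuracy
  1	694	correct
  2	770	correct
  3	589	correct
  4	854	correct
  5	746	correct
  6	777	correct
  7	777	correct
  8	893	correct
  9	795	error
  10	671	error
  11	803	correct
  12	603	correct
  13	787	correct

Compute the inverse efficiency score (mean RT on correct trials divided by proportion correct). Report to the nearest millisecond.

891 ms

Correct trials (n=11): 694, 770, 589, 854, 746, 777, 777, 893, 803, 603, 787
Mean correct RT = 8293/11 = 753.9091 ms
Proportion correct = 11/13
IES = 753.9091 / (11/13) = 890.983 ms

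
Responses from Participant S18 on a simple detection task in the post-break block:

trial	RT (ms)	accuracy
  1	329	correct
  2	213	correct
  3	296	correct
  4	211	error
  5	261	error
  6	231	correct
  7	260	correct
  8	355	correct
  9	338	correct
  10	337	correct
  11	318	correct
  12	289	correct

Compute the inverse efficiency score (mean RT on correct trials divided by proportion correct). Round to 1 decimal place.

355.9 ms

Correct trials (n=10): 329, 213, 296, 231, 260, 355, 338, 337, 318, 289
Mean correct RT = 2966/10 = 296.6000 ms
Proportion correct = 10/12
IES = 296.6000 / (10/12) = 355.920 ms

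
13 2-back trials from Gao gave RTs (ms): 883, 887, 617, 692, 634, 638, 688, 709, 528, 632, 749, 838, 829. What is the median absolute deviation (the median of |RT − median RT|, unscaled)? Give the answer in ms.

Sorted: 528, 617, 632, 634, 638, 688, 692, 709, 749, 829, 838, 883, 887 → median = 692
|x − 692|: 191, 195, 75, 0, 58, 54, 4, 17, 164, 60, 57, 146, 137
Sorted deviations: 0, 4, 17, 54, 57, 58, 60, 75, 137, 146, 164, 191, 195 → MAD = 60

60 ms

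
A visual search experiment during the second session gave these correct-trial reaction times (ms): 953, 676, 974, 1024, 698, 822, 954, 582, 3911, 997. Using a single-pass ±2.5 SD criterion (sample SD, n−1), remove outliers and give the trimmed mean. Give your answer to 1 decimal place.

853.3 ms

n = 10, ΣRT = 11591, M = 1159.100
Σ(x−M)² = 8628966.90; s = √(8628966.90/9) = 979.170
Cutoffs: 1159.100 ± 2.5·979.170 → [-1288.8, 3607.0]
Outside: 3911 → excluded.
Retained (n=9): Σ = 7680, mean = 7680/9 = 853.333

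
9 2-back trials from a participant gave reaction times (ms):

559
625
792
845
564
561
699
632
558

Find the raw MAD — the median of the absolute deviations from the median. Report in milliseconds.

66 ms

Sorted: 558, 559, 561, 564, 625, 632, 699, 792, 845 → median = 625
|x − 625|: 66, 0, 167, 220, 61, 64, 74, 7, 67
Sorted deviations: 0, 7, 61, 64, 66, 67, 74, 167, 220 → MAD = 66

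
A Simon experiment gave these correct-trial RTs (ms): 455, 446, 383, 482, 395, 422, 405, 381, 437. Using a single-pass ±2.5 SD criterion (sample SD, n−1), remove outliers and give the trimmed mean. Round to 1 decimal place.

422.9 ms

n = 9, ΣRT = 3806, M = 422.889
Σ(x−M)² = 9702.89; s = √(9702.89/8) = 34.826
Cutoffs: 422.889 ± 2.5·34.826 → [335.8, 510.0]
No RTs fall outside the cutoffs; all 9 retained. Mean = 3806/9 = 422.889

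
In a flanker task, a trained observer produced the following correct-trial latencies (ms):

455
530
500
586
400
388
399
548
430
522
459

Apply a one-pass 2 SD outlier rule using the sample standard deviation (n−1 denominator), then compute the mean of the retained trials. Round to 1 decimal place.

474.3 ms

n = 11, ΣRT = 5217, M = 474.273
Σ(x−M)² = 45154.18; s = √(45154.18/10) = 67.197
Cutoffs: 474.273 ± 2·67.197 → [339.9, 608.7]
No RTs fall outside the cutoffs; all 11 retained. Mean = 5217/11 = 474.273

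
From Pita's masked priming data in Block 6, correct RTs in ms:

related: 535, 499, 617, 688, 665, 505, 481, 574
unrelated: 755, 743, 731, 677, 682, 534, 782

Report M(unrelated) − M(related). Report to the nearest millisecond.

M(related) = 4564/8 = 570.500
M(unrelated) = 4904/7 = 700.571
Difference = 700.571 − 570.500 = 130.071 ms

130 ms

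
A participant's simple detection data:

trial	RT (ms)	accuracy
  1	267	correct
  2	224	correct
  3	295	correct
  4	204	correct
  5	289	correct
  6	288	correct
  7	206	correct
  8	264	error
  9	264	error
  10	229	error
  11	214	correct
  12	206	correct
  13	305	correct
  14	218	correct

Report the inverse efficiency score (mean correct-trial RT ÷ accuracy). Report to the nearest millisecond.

Correct trials (n=11): 267, 224, 295, 204, 289, 288, 206, 214, 206, 305, 218
Mean correct RT = 2716/11 = 246.9091 ms
Proportion correct = 11/14
IES = 246.9091 / (11/14) = 314.248 ms

314 ms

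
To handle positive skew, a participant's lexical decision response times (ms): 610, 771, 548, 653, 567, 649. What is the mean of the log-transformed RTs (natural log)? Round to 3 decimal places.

ln(RT): 6.4135, 6.6477, 6.3063, 6.4816, 6.3404, 6.4754
Σ ln(RT) = 38.6648
Mean = 38.6648/6 = 6.44413

6.444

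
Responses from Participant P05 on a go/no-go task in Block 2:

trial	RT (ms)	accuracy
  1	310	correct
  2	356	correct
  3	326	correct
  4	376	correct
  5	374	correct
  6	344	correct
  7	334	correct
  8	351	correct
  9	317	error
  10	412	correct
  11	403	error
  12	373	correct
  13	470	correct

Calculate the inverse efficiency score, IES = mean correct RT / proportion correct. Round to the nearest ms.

433 ms

Correct trials (n=11): 310, 356, 326, 376, 374, 344, 334, 351, 412, 373, 470
Mean correct RT = 4026/11 = 366.0000 ms
Proportion correct = 11/13
IES = 366.0000 / (11/13) = 432.545 ms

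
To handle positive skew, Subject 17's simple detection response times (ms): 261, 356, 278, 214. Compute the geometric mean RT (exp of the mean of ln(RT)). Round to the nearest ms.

273 ms

ln(RT): 5.5645, 5.8749, 5.6276, 5.3660
Mean ln(RT) = 22.4330/4 = 5.60826
Geometric mean = exp(5.60826) = 272.67 ms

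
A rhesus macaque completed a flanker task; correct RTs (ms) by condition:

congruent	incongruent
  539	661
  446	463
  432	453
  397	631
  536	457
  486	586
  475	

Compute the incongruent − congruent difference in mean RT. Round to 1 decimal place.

68.8 ms

M(congruent) = 3311/7 = 473.000
M(incongruent) = 3251/6 = 541.833
Difference = 541.833 − 473.000 = 68.833 ms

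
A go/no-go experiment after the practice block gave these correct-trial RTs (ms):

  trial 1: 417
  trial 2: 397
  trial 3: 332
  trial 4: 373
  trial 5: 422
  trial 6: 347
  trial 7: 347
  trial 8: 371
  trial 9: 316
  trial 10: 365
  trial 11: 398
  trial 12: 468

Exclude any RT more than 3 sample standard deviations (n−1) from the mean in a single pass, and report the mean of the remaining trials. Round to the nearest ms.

n = 12, ΣRT = 4553, M = 379.417
Σ(x−M)² = 20418.92; s = √(20418.92/11) = 43.084
Cutoffs: 379.417 ± 3·43.084 → [250.2, 508.7]
No RTs fall outside the cutoffs; all 12 retained. Mean = 4553/12 = 379.417

379 ms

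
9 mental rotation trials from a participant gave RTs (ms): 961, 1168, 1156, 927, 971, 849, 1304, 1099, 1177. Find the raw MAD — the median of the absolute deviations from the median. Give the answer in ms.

128 ms

Sorted: 849, 927, 961, 971, 1099, 1156, 1168, 1177, 1304 → median = 1099
|x − 1099|: 138, 69, 57, 172, 128, 250, 205, 0, 78
Sorted deviations: 0, 57, 69, 78, 128, 138, 172, 205, 250 → MAD = 128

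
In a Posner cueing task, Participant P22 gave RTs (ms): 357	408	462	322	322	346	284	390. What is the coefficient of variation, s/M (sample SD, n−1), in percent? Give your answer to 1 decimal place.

n = 8, Σ = 2891, M = 361.3750
Σ(x−M)² = 22461.875; s = √(22461.875/7) = 56.6466
CV = 56.6466 / 361.3750 = 0.15675 = 15.675%

15.7%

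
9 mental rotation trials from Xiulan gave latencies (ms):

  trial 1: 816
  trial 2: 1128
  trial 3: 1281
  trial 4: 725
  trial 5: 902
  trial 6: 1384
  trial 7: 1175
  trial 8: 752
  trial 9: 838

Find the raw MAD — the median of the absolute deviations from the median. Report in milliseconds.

177 ms

Sorted: 725, 752, 816, 838, 902, 1128, 1175, 1281, 1384 → median = 902
|x − 902|: 86, 226, 379, 177, 0, 482, 273, 150, 64
Sorted deviations: 0, 64, 86, 150, 177, 226, 273, 379, 482 → MAD = 177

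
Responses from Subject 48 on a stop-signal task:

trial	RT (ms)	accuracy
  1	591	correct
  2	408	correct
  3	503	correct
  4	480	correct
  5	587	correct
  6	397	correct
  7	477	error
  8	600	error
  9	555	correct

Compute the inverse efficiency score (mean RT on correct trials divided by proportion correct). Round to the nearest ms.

647 ms

Correct trials (n=7): 591, 408, 503, 480, 587, 397, 555
Mean correct RT = 3521/7 = 503.0000 ms
Proportion correct = 7/9
IES = 503.0000 / (7/9) = 646.714 ms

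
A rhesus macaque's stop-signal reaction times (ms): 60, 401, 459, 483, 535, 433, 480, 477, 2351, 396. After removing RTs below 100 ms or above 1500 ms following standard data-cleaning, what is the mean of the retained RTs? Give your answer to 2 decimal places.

458.00 ms

Excluded: 60, 2351
Retained (n=8): Σ = 3664
Mean = 3664/8 = 458.0000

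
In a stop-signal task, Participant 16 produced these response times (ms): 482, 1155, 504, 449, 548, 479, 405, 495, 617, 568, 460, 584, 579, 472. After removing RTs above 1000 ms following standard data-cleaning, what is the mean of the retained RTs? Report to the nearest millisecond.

Excluded: 1155
Retained (n=13): Σ = 6642
Mean = 6642/13 = 510.9231

511 ms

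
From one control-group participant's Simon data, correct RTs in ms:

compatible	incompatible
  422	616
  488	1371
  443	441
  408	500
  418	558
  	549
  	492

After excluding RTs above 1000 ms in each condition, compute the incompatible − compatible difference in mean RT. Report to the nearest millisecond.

90 ms

incompatible: exclude 1371
M(compatible) = 2179/5 = 435.800
M(incompatible) = 3156/6 = 526.000
Difference = 526.000 − 435.800 = 90.200 ms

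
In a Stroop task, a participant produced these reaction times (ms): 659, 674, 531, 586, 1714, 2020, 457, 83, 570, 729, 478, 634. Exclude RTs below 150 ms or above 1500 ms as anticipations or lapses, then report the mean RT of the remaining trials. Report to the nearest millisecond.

Excluded: 83, 1714, 2020
Retained (n=9): Σ = 5318
Mean = 5318/9 = 590.8889

591 ms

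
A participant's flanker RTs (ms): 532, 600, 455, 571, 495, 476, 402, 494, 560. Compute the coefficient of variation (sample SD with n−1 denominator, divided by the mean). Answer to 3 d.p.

0.122

n = 9, Σ = 4585, M = 509.4444
Σ(x−M)² = 31128.222; s = √(31128.222/8) = 62.3781
CV = 62.3781 / 509.4444 = 0.12244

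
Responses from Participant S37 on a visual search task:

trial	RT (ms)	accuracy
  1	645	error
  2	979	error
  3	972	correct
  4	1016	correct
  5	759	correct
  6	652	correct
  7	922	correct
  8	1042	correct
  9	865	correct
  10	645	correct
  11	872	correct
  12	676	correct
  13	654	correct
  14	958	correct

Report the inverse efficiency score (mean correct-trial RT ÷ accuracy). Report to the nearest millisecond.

Correct trials (n=12): 972, 1016, 759, 652, 922, 1042, 865, 645, 872, 676, 654, 958
Mean correct RT = 10033/12 = 836.0833 ms
Proportion correct = 12/14
IES = 836.0833 / (12/14) = 975.431 ms

975 ms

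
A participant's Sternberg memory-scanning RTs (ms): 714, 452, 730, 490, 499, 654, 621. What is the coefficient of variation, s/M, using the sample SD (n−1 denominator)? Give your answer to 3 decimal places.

n = 7, Σ = 4160, M = 594.2857
Σ(x−M)² = 77229.429; s = √(77229.429/6) = 113.4529
CV = 113.4529 / 594.2857 = 0.19091

0.191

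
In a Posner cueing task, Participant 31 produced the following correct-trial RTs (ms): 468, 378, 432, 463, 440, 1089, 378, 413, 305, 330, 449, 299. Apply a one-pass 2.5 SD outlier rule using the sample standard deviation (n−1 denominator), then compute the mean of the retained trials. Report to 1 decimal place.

n = 12, ΣRT = 5444, M = 453.667
Σ(x−M)² = 479040.67; s = √(479040.67/11) = 208.684
Cutoffs: 453.667 ± 2.5·208.684 → [-68.0, 975.4]
Outside: 1089 → excluded.
Retained (n=11): Σ = 4355, mean = 4355/11 = 395.909

395.9 ms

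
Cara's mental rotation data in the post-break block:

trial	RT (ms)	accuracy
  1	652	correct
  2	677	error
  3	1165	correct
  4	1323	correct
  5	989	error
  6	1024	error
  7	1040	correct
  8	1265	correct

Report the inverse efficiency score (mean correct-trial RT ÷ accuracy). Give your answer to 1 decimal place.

1742.4 ms

Correct trials (n=5): 652, 1165, 1323, 1040, 1265
Mean correct RT = 5445/5 = 1089.0000 ms
Proportion correct = 5/8
IES = 1089.0000 / (5/8) = 1742.400 ms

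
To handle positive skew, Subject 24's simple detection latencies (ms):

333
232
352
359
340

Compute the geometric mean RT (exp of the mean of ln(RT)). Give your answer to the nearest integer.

319 ms

ln(RT): 5.8081, 5.4467, 5.8636, 5.8833, 5.8289
Mean ln(RT) = 28.8308/5 = 5.76616
Geometric mean = exp(5.76616) = 319.31 ms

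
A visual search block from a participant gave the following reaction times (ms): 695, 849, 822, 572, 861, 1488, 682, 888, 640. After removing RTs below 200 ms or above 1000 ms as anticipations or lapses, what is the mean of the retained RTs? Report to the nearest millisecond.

751 ms

Excluded: 1488
Retained (n=8): Σ = 6009
Mean = 6009/8 = 751.1250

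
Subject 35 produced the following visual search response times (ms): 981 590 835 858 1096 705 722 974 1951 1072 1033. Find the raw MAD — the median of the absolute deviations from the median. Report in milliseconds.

Sorted: 590, 705, 722, 835, 858, 974, 981, 1033, 1072, 1096, 1951 → median = 974
|x − 974|: 7, 384, 139, 116, 122, 269, 252, 0, 977, 98, 59
Sorted deviations: 0, 7, 59, 98, 116, 122, 139, 252, 269, 384, 977 → MAD = 122

122 ms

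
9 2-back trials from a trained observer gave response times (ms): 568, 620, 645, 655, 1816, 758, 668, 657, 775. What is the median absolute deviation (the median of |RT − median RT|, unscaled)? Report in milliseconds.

37 ms

Sorted: 568, 620, 645, 655, 657, 668, 758, 775, 1816 → median = 657
|x − 657|: 89, 37, 12, 2, 1159, 101, 11, 0, 118
Sorted deviations: 0, 2, 11, 12, 37, 89, 101, 118, 1159 → MAD = 37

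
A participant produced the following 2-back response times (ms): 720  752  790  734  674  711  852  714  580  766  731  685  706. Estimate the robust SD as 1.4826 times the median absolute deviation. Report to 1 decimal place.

47.4 ms

Sorted: 580, 674, 685, 706, 711, 714, 720, 731, 734, 752, 766, 790, 852 → median = 720
|x − 720| sorted: 0, 6, 9, 11, 14, 14, 32, 35, 46, 46, 70, 132, 140 → MAD = 32
Robust SD ≈ 1.4826 × 32 = 47.443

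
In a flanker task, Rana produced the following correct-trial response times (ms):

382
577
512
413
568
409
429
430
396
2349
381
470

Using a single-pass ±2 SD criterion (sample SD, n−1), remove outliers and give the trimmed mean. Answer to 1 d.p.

451.5 ms

n = 12, ΣRT = 7316, M = 609.667
Σ(x−M)² = 3350768.67; s = √(3350768.67/11) = 551.920
Cutoffs: 609.667 ± 2·551.920 → [-494.2, 1713.5]
Outside: 2349 → excluded.
Retained (n=11): Σ = 4967, mean = 4967/11 = 451.545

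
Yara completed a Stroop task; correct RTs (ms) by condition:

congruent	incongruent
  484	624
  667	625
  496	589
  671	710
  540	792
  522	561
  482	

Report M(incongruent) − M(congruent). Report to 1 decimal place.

98.5 ms

M(congruent) = 3862/7 = 551.714
M(incongruent) = 3901/6 = 650.167
Difference = 650.167 − 551.714 = 98.452 ms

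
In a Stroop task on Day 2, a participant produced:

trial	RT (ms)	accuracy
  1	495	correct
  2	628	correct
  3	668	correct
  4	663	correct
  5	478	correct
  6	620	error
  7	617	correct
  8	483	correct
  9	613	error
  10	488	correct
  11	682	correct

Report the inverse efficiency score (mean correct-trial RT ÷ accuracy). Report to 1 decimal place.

Correct trials (n=9): 495, 628, 668, 663, 478, 617, 483, 488, 682
Mean correct RT = 5202/9 = 578.0000 ms
Proportion correct = 9/11
IES = 578.0000 / (9/11) = 706.444 ms

706.4 ms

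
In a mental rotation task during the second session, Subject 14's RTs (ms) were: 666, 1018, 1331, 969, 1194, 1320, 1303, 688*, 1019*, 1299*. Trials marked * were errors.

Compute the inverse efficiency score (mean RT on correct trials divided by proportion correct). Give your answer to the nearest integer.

1592 ms

Correct trials (n=7): 666, 1018, 1331, 969, 1194, 1320, 1303
Mean correct RT = 7801/7 = 1114.4286 ms
Proportion correct = 7/10
IES = 1114.4286 / (7/10) = 1592.041 ms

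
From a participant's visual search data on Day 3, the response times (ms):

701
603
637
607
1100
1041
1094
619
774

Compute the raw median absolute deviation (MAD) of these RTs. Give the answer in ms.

Sorted: 603, 607, 619, 637, 701, 774, 1041, 1094, 1100 → median = 701
|x − 701|: 0, 98, 64, 94, 399, 340, 393, 82, 73
Sorted deviations: 0, 64, 73, 82, 94, 98, 340, 393, 399 → MAD = 94

94 ms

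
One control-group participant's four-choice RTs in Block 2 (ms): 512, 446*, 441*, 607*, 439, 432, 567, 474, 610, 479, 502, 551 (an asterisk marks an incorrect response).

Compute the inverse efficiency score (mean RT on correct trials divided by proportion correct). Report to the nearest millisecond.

Correct trials (n=9): 512, 439, 432, 567, 474, 610, 479, 502, 551
Mean correct RT = 4566/9 = 507.3333 ms
Proportion correct = 9/12
IES = 507.3333 / (9/12) = 676.444 ms

676 ms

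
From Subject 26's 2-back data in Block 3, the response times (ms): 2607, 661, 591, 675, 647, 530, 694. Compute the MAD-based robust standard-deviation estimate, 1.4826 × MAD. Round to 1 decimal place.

Sorted: 530, 591, 647, 661, 675, 694, 2607 → median = 661
|x − 661| sorted: 0, 14, 14, 33, 70, 131, 1946 → MAD = 33
Robust SD ≈ 1.4826 × 33 = 48.926

48.9 ms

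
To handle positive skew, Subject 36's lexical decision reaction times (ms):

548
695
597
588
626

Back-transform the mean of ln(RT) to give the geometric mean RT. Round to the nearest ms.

609 ms

ln(RT): 6.3063, 6.5439, 6.3919, 6.3767, 6.4394
Mean ln(RT) = 32.0582/5 = 6.41164
Geometric mean = exp(6.41164) = 608.89 ms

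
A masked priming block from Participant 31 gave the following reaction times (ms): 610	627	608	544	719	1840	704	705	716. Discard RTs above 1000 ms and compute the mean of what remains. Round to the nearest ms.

654 ms

Excluded: 1840
Retained (n=8): Σ = 5233
Mean = 5233/8 = 654.1250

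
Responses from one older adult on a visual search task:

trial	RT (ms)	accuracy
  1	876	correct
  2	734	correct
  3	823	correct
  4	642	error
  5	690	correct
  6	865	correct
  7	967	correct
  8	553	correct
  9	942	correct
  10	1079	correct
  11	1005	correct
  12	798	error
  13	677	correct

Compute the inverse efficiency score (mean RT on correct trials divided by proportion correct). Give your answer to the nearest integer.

990 ms

Correct trials (n=11): 876, 734, 823, 690, 865, 967, 553, 942, 1079, 1005, 677
Mean correct RT = 9211/11 = 837.3636 ms
Proportion correct = 11/13
IES = 837.3636 / (11/13) = 989.612 ms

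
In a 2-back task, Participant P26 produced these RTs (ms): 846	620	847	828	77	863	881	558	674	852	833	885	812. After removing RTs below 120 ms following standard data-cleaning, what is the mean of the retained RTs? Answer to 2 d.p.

791.58 ms

Excluded: 77
Retained (n=12): Σ = 9499
Mean = 9499/12 = 791.5833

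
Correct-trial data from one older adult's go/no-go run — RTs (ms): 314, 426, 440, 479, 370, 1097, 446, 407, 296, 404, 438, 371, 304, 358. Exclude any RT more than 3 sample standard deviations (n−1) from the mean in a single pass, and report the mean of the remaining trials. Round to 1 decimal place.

n = 14, ΣRT = 6150, M = 439.286
Σ(x−M)² = 507276.86; s = √(507276.86/13) = 197.538
Cutoffs: 439.286 ± 3·197.538 → [-153.3, 1031.9]
Outside: 1097 → excluded.
Retained (n=13): Σ = 5053, mean = 5053/13 = 388.692

388.7 ms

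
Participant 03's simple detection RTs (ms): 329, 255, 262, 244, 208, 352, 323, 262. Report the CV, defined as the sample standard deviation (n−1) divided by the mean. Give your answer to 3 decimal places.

n = 8, Σ = 2235, M = 279.3750
Σ(x−M)² = 17183.875; s = √(17183.875/7) = 49.5463
CV = 49.5463 / 279.3750 = 0.17735

0.177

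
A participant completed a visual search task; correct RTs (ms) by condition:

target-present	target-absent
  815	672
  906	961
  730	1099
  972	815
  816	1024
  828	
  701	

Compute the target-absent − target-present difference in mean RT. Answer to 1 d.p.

90.2 ms

M(target-present) = 5768/7 = 824.000
M(target-absent) = 4571/5 = 914.200
Difference = 914.200 − 824.000 = 90.200 ms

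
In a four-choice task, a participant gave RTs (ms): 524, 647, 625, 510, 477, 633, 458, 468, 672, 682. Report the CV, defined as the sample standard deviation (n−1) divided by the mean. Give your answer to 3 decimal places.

0.158

n = 10, Σ = 5696, M = 569.6000
Σ(x−M)² = 73182.400; s = √(73182.400/9) = 90.1742
CV = 90.1742 / 569.6000 = 0.15831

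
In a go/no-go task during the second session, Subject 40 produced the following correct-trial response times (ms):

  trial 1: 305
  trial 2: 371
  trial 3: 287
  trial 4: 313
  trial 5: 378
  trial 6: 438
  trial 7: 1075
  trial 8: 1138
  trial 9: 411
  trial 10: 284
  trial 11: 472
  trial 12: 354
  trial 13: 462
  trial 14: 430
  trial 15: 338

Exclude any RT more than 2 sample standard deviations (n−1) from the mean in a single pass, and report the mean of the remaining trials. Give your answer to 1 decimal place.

372.5 ms

n = 15, ΣRT = 7056, M = 470.400
Σ(x−M)² = 987523.60; s = √(987523.60/14) = 265.589
Cutoffs: 470.400 ± 2·265.589 → [-60.8, 1001.6]
Outside: 1075, 1138 → excluded.
Retained (n=13): Σ = 4843, mean = 4843/13 = 372.538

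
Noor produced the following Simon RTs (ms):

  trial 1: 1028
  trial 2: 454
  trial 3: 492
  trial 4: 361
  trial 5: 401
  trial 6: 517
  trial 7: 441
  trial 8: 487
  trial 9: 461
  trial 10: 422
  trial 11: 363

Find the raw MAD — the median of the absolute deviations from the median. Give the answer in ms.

38 ms

Sorted: 361, 363, 401, 422, 441, 454, 461, 487, 492, 517, 1028 → median = 454
|x − 454|: 574, 0, 38, 93, 53, 63, 13, 33, 7, 32, 91
Sorted deviations: 0, 7, 13, 32, 33, 38, 53, 63, 91, 93, 574 → MAD = 38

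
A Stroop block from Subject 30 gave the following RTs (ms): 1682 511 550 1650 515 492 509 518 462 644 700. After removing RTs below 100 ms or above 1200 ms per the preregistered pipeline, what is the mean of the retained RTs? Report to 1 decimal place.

544.6 ms

Excluded: 1650, 1682
Retained (n=9): Σ = 4901
Mean = 4901/9 = 544.5556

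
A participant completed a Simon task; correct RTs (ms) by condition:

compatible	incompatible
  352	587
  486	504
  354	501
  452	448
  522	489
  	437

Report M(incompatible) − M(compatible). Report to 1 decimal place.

61.1 ms

M(compatible) = 2166/5 = 433.200
M(incompatible) = 2966/6 = 494.333
Difference = 494.333 − 433.200 = 61.133 ms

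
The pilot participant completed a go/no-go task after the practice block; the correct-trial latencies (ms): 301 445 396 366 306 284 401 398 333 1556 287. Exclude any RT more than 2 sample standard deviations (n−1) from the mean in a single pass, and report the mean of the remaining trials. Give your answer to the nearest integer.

n = 11, ΣRT = 5073, M = 461.182
Σ(x−M)² = 1347713.64; s = √(1347713.64/10) = 367.112
Cutoffs: 461.182 ± 2·367.112 → [-273.0, 1195.4]
Outside: 1556 → excluded.
Retained (n=10): Σ = 3517, mean = 3517/10 = 351.700

352 ms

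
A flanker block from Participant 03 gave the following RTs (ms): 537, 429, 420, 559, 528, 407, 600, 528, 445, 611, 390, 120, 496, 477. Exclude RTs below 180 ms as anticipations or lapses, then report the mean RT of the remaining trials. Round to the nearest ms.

Excluded: 120
Retained (n=13): Σ = 6427
Mean = 6427/13 = 494.3846

494 ms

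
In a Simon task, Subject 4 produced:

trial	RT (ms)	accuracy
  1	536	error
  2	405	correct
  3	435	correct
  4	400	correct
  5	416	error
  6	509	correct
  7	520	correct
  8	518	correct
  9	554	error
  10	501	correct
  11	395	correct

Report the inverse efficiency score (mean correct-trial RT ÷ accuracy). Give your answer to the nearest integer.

633 ms

Correct trials (n=8): 405, 435, 400, 509, 520, 518, 501, 395
Mean correct RT = 3683/8 = 460.3750 ms
Proportion correct = 8/11
IES = 460.3750 / (8/11) = 633.016 ms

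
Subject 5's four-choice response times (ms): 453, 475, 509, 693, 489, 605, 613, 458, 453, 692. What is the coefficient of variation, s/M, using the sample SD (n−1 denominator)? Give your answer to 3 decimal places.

n = 10, Σ = 5440, M = 544.0000
Σ(x−M)² = 85556.000; s = √(85556.000/9) = 97.4999
CV = 97.4999 / 544.0000 = 0.17923

0.179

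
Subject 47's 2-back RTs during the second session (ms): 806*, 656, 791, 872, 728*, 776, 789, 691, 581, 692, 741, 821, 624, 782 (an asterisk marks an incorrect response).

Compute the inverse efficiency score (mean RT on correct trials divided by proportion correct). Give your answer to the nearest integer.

857 ms

Correct trials (n=12): 656, 791, 872, 776, 789, 691, 581, 692, 741, 821, 624, 782
Mean correct RT = 8816/12 = 734.6667 ms
Proportion correct = 12/14
IES = 734.6667 / (12/14) = 857.111 ms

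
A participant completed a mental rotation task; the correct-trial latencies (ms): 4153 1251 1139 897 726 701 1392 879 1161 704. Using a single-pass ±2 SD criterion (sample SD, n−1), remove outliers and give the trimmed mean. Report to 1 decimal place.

n = 10, ΣRT = 13003, M = 1300.300
Σ(x−M)² = 9578858.10; s = √(9578858.10/9) = 1031.658
Cutoffs: 1300.300 ± 2·1031.658 → [-763.0, 3363.6]
Outside: 4153 → excluded.
Retained (n=9): Σ = 8850, mean = 8850/9 = 983.333

983.3 ms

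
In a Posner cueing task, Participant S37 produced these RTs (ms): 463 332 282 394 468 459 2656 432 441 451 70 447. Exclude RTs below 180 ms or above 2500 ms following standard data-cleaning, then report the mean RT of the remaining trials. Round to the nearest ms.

Excluded: 70, 2656
Retained (n=10): Σ = 4169
Mean = 4169/10 = 416.9000

417 ms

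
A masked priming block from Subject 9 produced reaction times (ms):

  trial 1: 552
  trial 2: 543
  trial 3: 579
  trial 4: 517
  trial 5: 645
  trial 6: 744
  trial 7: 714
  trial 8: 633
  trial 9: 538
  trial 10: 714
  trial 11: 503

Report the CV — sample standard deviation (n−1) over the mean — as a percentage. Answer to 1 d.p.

14.3%

n = 11, Σ = 6682, M = 607.4545
Σ(x−M)² = 75366.727; s = √(75366.727/10) = 86.8140
CV = 86.8140 / 607.4545 = 0.14291 = 14.291%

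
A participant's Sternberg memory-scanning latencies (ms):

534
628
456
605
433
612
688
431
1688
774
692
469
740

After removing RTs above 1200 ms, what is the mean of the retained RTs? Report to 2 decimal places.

588.50 ms

Excluded: 1688
Retained (n=12): Σ = 7062
Mean = 7062/12 = 588.5000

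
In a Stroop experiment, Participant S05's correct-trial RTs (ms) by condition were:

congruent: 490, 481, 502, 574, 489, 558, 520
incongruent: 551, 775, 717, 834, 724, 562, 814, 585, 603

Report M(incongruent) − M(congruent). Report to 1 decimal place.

M(congruent) = 3614/7 = 516.286
M(incongruent) = 6165/9 = 685.000
Difference = 685.000 − 516.286 = 168.714 ms

168.7 ms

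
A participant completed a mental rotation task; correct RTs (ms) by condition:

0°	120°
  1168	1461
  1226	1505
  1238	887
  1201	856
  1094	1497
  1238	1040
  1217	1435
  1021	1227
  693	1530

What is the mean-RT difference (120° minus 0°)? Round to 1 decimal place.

149.1 ms

M(0°) = 10096/9 = 1121.778
M(120°) = 11438/9 = 1270.889
Difference = 1270.889 − 1121.778 = 149.111 ms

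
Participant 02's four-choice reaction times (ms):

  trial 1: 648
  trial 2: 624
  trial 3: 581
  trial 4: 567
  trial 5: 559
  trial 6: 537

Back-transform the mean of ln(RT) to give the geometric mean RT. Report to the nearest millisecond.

585 ms

ln(RT): 6.4739, 6.4362, 6.3648, 6.3404, 6.3261, 6.2860
Mean ln(RT) = 38.2273/6 = 6.37122
Geometric mean = exp(6.37122) = 584.77 ms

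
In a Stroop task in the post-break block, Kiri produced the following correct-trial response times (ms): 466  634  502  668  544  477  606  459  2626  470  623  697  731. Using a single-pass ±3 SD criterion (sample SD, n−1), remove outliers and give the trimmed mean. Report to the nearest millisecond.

573 ms

n = 13, ΣRT = 9503, M = 731.000
Σ(x−M)² = 3997104.00; s = √(3997104.00/12) = 577.141
Cutoffs: 731.000 ± 3·577.141 → [-1000.4, 2462.4]
Outside: 2626 → excluded.
Retained (n=12): Σ = 6877, mean = 6877/12 = 573.083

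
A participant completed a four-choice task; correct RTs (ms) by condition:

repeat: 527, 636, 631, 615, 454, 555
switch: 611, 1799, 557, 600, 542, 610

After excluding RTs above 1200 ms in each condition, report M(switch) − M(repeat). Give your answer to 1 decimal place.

14.3 ms

switch: exclude 1799
M(repeat) = 3418/6 = 569.667
M(switch) = 2920/5 = 584.000
Difference = 584.000 − 569.667 = 14.333 ms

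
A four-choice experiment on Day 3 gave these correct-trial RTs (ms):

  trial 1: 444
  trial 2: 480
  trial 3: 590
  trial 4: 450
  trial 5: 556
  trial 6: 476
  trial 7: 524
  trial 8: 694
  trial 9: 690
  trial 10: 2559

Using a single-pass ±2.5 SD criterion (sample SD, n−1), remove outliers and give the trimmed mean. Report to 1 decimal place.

n = 10, ΣRT = 7463, M = 746.300
Σ(x−M)² = 3725004.10; s = √(3725004.10/9) = 643.342
Cutoffs: 746.300 ± 2.5·643.342 → [-862.1, 2354.7]
Outside: 2559 → excluded.
Retained (n=9): Σ = 4904, mean = 4904/9 = 544.889

544.9 ms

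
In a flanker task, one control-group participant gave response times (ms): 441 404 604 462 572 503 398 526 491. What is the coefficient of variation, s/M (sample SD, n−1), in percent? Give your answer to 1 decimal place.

14.5%

n = 9, Σ = 4401, M = 489.0000
Σ(x−M)² = 40222.000; s = √(40222.000/8) = 70.9066
CV = 70.9066 / 489.0000 = 0.14500 = 14.500%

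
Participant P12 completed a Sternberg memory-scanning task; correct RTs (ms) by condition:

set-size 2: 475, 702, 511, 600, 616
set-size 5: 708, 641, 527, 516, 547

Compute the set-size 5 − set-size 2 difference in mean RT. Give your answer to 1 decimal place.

M(set-size 2) = 2904/5 = 580.800
M(set-size 5) = 2939/5 = 587.800
Difference = 587.800 − 580.800 = 7.000 ms

7.0 ms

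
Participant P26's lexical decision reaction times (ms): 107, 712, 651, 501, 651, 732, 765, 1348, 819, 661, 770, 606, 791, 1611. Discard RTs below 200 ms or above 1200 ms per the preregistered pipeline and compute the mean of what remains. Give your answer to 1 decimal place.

696.3 ms

Excluded: 107, 1348, 1611
Retained (n=11): Σ = 7659
Mean = 7659/11 = 696.2727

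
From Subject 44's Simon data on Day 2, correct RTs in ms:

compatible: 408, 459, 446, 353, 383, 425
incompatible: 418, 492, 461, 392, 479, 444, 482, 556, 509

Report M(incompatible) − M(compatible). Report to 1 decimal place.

58.0 ms

M(compatible) = 2474/6 = 412.333
M(incompatible) = 4233/9 = 470.333
Difference = 470.333 − 412.333 = 58.000 ms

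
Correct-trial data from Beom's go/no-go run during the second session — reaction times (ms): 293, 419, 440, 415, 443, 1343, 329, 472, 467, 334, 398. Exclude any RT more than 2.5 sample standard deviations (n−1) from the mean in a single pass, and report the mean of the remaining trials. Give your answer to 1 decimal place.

401.0 ms

n = 11, ΣRT = 5353, M = 486.636
Σ(x−M)² = 841242.55; s = √(841242.55/10) = 290.042
Cutoffs: 486.636 ± 2.5·290.042 → [-238.5, 1211.7]
Outside: 1343 → excluded.
Retained (n=10): Σ = 4010, mean = 4010/10 = 401.000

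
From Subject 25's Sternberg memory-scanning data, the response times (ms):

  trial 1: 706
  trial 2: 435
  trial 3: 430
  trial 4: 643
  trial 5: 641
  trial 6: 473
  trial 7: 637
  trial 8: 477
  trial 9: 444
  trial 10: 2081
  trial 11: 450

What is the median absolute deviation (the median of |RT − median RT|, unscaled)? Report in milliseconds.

47 ms

Sorted: 430, 435, 444, 450, 473, 477, 637, 641, 643, 706, 2081 → median = 477
|x − 477|: 229, 42, 47, 166, 164, 4, 160, 0, 33, 1604, 27
Sorted deviations: 0, 4, 27, 33, 42, 47, 160, 164, 166, 229, 1604 → MAD = 47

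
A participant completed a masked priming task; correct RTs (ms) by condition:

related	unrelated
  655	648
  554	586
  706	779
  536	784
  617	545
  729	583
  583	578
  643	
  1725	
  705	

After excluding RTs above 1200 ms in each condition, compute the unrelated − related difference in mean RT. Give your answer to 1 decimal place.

related: exclude 1725
M(related) = 5728/9 = 636.444
M(unrelated) = 4503/7 = 643.286
Difference = 643.286 − 636.444 = 6.841 ms

6.8 ms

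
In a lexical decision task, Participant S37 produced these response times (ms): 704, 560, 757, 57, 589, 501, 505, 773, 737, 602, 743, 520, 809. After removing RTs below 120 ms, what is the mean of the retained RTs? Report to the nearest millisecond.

650 ms

Excluded: 57
Retained (n=12): Σ = 7800
Mean = 7800/12 = 650.0000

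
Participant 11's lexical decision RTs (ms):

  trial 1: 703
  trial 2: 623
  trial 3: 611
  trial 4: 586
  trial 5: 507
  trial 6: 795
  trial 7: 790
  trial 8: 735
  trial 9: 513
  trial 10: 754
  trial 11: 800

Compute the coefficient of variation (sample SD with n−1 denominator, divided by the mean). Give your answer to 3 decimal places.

0.165

n = 11, Σ = 7417, M = 674.2727
Σ(x−M)² = 123058.182; s = √(123058.182/10) = 110.9316
CV = 110.9316 / 674.2727 = 0.16452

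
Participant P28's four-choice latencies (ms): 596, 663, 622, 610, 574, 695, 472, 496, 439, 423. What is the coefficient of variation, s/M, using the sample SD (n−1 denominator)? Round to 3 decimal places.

0.171

n = 10, Σ = 5590, M = 559.0000
Σ(x−M)² = 81910.000; s = √(81910.000/9) = 95.3997
CV = 95.3997 / 559.0000 = 0.17066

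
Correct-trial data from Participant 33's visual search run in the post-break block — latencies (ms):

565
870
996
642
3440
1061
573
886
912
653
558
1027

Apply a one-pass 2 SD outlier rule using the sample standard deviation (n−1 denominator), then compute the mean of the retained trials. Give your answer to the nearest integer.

n = 12, ΣRT = 12183, M = 1015.250
Σ(x−M)² = 6808406.25; s = √(6808406.25/11) = 786.731
Cutoffs: 1015.250 ± 2·786.731 → [-558.2, 2588.7]
Outside: 3440 → excluded.
Retained (n=11): Σ = 8743, mean = 8743/11 = 794.818

795 ms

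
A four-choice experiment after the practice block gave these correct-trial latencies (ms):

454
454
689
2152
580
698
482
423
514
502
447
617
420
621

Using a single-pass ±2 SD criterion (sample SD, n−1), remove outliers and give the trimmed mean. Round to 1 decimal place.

530.8 ms

n = 14, ΣRT = 9053, M = 646.643
Σ(x−M)² = 2557595.21; s = √(2557595.21/13) = 443.552
Cutoffs: 646.643 ± 2·443.552 → [-240.5, 1533.7]
Outside: 2152 → excluded.
Retained (n=13): Σ = 6901, mean = 6901/13 = 530.846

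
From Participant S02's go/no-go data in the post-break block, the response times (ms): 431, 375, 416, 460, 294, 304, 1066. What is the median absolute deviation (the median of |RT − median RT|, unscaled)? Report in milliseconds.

44 ms

Sorted: 294, 304, 375, 416, 431, 460, 1066 → median = 416
|x − 416|: 15, 41, 0, 44, 122, 112, 650
Sorted deviations: 0, 15, 41, 44, 112, 122, 650 → MAD = 44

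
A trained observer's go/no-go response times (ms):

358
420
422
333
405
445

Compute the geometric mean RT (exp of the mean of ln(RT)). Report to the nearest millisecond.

395 ms

ln(RT): 5.8805, 6.0403, 6.0450, 5.8081, 6.0039, 6.0981
Mean ln(RT) = 35.8759/6 = 5.97932
Geometric mean = exp(5.97932) = 395.17 ms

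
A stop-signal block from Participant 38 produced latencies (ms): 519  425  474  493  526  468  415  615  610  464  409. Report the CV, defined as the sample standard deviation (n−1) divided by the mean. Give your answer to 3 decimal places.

n = 11, Σ = 5418, M = 492.5455
Σ(x−M)² = 49926.727; s = √(49926.727/10) = 70.6588
CV = 70.6588 / 492.5455 = 0.14346

0.143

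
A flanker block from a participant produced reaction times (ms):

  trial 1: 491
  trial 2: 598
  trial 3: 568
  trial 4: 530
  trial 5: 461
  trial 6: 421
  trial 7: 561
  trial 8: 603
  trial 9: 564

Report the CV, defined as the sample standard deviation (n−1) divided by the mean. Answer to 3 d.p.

0.118

n = 9, Σ = 4797, M = 533.0000
Σ(x−M)² = 31596.000; s = √(31596.000/8) = 62.8450
CV = 62.8450 / 533.0000 = 0.11791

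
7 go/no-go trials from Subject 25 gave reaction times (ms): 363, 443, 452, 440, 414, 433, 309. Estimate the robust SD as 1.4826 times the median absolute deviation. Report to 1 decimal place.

28.2 ms

Sorted: 309, 363, 414, 433, 440, 443, 452 → median = 433
|x − 433| sorted: 0, 7, 10, 19, 19, 70, 124 → MAD = 19
Robust SD ≈ 1.4826 × 19 = 28.169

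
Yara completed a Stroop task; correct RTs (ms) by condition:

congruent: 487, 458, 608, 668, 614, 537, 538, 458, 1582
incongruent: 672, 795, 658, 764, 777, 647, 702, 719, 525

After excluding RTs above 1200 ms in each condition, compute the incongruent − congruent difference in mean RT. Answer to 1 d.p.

congruent: exclude 1582
M(congruent) = 4368/8 = 546.000
M(incongruent) = 6259/9 = 695.444
Difference = 695.444 − 546.000 = 149.444 ms

149.4 ms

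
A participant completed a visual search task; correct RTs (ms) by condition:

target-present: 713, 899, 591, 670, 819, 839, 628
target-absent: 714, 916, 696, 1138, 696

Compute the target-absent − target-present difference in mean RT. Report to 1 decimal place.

95.0 ms

M(target-present) = 5159/7 = 737.000
M(target-absent) = 4160/5 = 832.000
Difference = 832.000 − 737.000 = 95.000 ms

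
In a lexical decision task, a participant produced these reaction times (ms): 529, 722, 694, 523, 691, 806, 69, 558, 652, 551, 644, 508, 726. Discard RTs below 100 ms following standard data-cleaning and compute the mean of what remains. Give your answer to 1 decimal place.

Excluded: 69
Retained (n=12): Σ = 7604
Mean = 7604/12 = 633.6667

633.7 ms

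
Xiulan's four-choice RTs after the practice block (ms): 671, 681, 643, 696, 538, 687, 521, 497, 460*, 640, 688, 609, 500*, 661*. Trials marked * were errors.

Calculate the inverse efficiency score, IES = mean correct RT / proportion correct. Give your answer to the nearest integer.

Correct trials (n=11): 671, 681, 643, 696, 538, 687, 521, 497, 640, 688, 609
Mean correct RT = 6871/11 = 624.6364 ms
Proportion correct = 11/14
IES = 624.6364 / (11/14) = 794.992 ms

795 ms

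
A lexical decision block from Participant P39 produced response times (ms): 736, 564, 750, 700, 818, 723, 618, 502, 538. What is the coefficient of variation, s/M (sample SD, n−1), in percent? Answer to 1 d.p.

16.5%

n = 9, Σ = 5949, M = 661.0000
Σ(x−M)² = 95228.000; s = √(95228.000/8) = 109.1032
CV = 109.1032 / 661.0000 = 0.16506 = 16.506%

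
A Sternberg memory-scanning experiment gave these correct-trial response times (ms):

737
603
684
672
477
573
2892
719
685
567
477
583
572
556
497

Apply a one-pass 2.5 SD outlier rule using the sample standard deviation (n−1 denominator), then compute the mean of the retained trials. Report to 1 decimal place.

n = 15, ΣRT = 11294, M = 752.933
Σ(x−M)² = 5000532.93; s = √(5000532.93/14) = 597.646
Cutoffs: 752.933 ± 2.5·597.646 → [-741.2, 2247.0]
Outside: 2892 → excluded.
Retained (n=14): Σ = 8402, mean = 8402/14 = 600.143

600.1 ms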